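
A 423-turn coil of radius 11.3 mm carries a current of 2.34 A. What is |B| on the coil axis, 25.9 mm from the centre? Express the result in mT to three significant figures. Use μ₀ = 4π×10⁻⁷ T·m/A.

For an N-turn flat coil, B = Nμ₀IR²/[2(R²+z²)^(3/2)] with R = 0.0113 m, z = 0.0259 m.
B = 423 × 8.32×10⁻⁶ T = 3.52×10⁻³ T.

B ≈ 3.52 mT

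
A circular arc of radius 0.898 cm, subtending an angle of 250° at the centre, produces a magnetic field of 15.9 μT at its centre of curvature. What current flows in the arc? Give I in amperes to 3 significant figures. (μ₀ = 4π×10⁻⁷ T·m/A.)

For a circular arc, B = μ₀Iφ/(4πR) with φ in radians; here φ = 4.363 rad.
So I = 4πRB/(μ₀φ) = 4π × 0.00898 × 1.59×10⁻⁵ / (4π×10⁻⁷ × 4.363) = 0.327 A.

I ≈ 0.327 A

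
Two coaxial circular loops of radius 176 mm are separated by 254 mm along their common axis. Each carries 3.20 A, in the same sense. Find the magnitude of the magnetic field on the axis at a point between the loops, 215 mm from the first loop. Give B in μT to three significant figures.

Each loop contributes B = μ₀IR²/[2(R²+z²)^(3/2)] on the axis, with z measured from that loop.
Loop 1 (z = 0.215 m): B₁ = 2.90×10⁻⁶ T. Loop 2 (z = 0.039 m): B₂ = 1.06×10⁻⁵ T.
The fields add: B = B₁ + B₂ = 1.35×10⁻⁵ T.

B ≈ 13.5 μT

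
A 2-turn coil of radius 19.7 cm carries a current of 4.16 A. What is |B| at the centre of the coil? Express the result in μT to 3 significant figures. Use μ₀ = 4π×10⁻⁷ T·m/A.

For an N-turn flat coil, B = Nμ₀I/(2R) with R = 0.197 m.
B = 2 × 1.33×10⁻⁵ T = 2.65×10⁻⁵ T.

B ≈ 26.5 μT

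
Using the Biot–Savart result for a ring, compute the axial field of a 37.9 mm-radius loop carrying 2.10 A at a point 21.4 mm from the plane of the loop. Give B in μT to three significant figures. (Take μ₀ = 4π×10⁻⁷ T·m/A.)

On the axis of a circular loop, B = μ₀IR² / [2(R²+z²)^(3/2)].
R² + z² = (0.0379)² + (0.0214)² = 0.001894 m², and (R²+z²)^(3/2) = 8.25×10⁻⁵ m³.
B = (4π×10⁻⁷ × 2.10 × 0.001436) / (2 × 8.25×10⁻⁵) = 2.30×10⁻⁵ T.

B ≈ 23.0 μT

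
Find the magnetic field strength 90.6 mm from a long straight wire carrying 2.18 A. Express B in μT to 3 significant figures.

For an infinitely long straight wire, B = μ₀I/(2πd).
B = (4π×10⁻⁷ × 2.18) / (2π × 0.0906) = 4.81×10⁻⁶ T.

B ≈ 4.81 μT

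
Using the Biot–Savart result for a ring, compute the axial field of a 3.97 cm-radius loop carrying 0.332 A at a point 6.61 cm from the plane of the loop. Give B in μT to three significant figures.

On the axis of a circular loop, B = μ₀IR² / [2(R²+z²)^(3/2)].
R² + z² = (0.0397)² + (0.0661)² = 0.005945 m², and (R²+z²)^(3/2) = 4.58×10⁻⁴ m³.
B = (4π×10⁻⁷ × 0.332 × 0.001576) / (2 × 4.58×10⁻⁴) = 7.17×10⁻⁷ T.

B ≈ 0.717 μT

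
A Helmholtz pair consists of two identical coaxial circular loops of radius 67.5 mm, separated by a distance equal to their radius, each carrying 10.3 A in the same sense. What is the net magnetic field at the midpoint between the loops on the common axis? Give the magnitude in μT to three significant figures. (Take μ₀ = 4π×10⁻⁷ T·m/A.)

B ≈ 137 μT

Each loop contributes B = μ₀IR²/[2(R²+z²)^(3/2)] on the axis, with z measured from that loop.
Loop 1 (z = 0.03375 m): B₁ = 6.86×10⁻⁵ T. Loop 2 (z = 0.03375 m): B₂ = 6.86×10⁻⁵ T.
The fields add: B = B₁ + B₂ = 1.37×10⁻⁴ T.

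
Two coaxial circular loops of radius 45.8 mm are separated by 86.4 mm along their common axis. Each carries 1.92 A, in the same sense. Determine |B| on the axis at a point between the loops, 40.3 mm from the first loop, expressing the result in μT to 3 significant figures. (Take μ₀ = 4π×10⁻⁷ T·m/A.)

Each loop contributes B = μ₀IR²/[2(R²+z²)^(3/2)] on the axis, with z measured from that loop.
Loop 1 (z = 0.0403 m): B₁ = 1.11×10⁻⁵ T. Loop 2 (z = 0.0461 m): B₂ = 9.22×10⁻⁶ T.
The fields add: B = B₁ + B₂ = 2.04×10⁻⁵ T.

B ≈ 20.4 μT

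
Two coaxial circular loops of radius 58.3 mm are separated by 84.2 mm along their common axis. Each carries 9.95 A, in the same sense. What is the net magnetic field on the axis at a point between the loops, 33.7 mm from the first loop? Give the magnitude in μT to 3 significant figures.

Each loop contributes B = μ₀IR²/[2(R²+z²)^(3/2)] on the axis, with z measured from that loop.
Loop 1 (z = 0.0337 m): B₁ = 6.96×10⁻⁵ T. Loop 2 (z = 0.0505 m): B₂ = 4.63×10⁻⁵ T.
The fields add: B = B₁ + B₂ = 1.16×10⁻⁴ T.

B ≈ 116 μT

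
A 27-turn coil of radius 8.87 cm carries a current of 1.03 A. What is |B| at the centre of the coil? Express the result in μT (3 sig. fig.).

B ≈ 197 μT

For an N-turn flat coil, B = Nμ₀I/(2R) with R = 0.0887 m.
B = 27 × 7.30×10⁻⁶ T = 1.97×10⁻⁴ T.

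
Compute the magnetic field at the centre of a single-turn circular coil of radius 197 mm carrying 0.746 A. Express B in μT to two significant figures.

B ≈ 2.4 μT

At the centre of a circular loop the Biot–Savart law gives B = μ₀I/(2R).
B = (4π×10⁻⁷ × 0.746) / (2 × 0.197) = 2.38×10⁻⁶ T.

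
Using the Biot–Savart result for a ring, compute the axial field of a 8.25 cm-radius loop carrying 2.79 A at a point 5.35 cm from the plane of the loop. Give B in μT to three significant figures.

On the axis of a circular loop, B = μ₀IR² / [2(R²+z²)^(3/2)].
R² + z² = (0.0825)² + (0.0535)² = 0.009669 m², and (R²+z²)^(3/2) = 9.51×10⁻⁴ m³.
B = (4π×10⁻⁷ × 2.79 × 0.006806) / (2 × 9.51×10⁻⁴) = 1.26×10⁻⁵ T.

B ≈ 12.6 μT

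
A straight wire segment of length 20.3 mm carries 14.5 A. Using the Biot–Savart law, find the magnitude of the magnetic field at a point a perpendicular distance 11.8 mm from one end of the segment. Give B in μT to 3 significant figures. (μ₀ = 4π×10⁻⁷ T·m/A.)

For a finite straight segment, B = (μ₀I/4πd)(sinθ₁ + sinθ₂), where θ₁, θ₂ are the angles from the perpendicular to each end.
The perpendicular foot is at one end, so the two end-offsets along the wire are 0 and L = 0.0203 m.
sinθ₁ = 0/√(0²+0.0118²) = 0.0000; sinθ₂ = 0.0203/√(0.0203²+0.0118²) = 0.8646.
B = (4π×10⁻⁷ × 14.5) / (4π × 0.0118) × (0.0000 + 0.8646) = 1.06×10⁻⁴ T.

B ≈ 106 μT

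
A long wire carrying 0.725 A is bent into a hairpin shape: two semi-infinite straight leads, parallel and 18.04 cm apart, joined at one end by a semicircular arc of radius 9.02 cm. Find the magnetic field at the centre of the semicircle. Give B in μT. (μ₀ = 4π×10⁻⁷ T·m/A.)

B ≈ 4.13 μT

The semicircular arc contributes B_arc = μ₀I·π/(4πR) = μ₀I/(4R) = 2.53×10⁻⁶ T.
Each semi-infinite lead is at perpendicular distance R = 0.0902 m from the centre, with the perpendicular foot at its near end, so it contributes μ₀I/(4πR); both point the same way, together 1.61×10⁻⁶ T.
Arc and leads all point the same direction: B = 2.53×10⁻⁶ + 1.61×10⁻⁶ = 4.13×10⁻⁶ T.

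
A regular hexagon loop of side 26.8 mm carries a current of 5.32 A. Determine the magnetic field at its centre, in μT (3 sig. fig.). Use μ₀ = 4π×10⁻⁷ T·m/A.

B ≈ 138 μT

Each side is a finite straight segment at perpendicular distance d = a/(2 tan(π/6)) = 0.02321 m from the centre, with end-angles ±π/6.
One side contributes B₁ = (μ₀I/4πd)·2 sin(π/6) = 2.29×10⁻⁵ T.
All 6 sides add in the same direction: B = 6 × 2.29×10⁻⁵ = 1.38×10⁻⁴ T.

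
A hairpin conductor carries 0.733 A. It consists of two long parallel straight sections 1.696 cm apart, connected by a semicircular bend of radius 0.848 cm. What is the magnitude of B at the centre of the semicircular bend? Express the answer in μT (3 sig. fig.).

B ≈ 44.4 μT

The semicircular arc contributes B_arc = μ₀I·π/(4πR) = μ₀I/(4R) = 2.72×10⁻⁵ T.
Each semi-infinite lead is at perpendicular distance R = 0.00848 m from the centre, with the perpendicular foot at its near end, so it contributes μ₀I/(4πR); both point the same way, together 1.73×10⁻⁵ T.
Arc and leads all point the same direction: B = 2.72×10⁻⁵ + 1.73×10⁻⁵ = 4.44×10⁻⁵ T.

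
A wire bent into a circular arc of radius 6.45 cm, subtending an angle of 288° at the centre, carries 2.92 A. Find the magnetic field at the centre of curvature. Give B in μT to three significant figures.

The Biot–Savart field of a circular arc at its centre is B = μ₀Iφ/(4πR), with φ = 5.027 rad.
B = (4π×10⁻⁷ × 2.92 × 5.027) / (4π × 0.0645) = 2.28×10⁻⁵ T.

B ≈ 22.8 μT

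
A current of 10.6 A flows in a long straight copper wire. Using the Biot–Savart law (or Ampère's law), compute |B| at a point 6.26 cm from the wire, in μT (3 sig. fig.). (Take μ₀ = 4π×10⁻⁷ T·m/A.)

B ≈ 33.9 μT

For an infinitely long straight wire, B = μ₀I/(2πd).
B = (4π×10⁻⁷ × 10.6) / (2π × 0.0626) = 3.39×10⁻⁵ T.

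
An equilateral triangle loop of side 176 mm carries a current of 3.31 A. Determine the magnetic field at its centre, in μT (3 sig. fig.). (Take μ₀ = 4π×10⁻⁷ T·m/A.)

Each side is a finite straight segment at perpendicular distance d = a/(2 tan(π/3)) = 0.05081 m from the centre, with end-angles ±π/3.
One side contributes B₁ = (μ₀I/4πd)·2 sin(π/3) = 1.13×10⁻⁵ T.
All 3 sides add in the same direction: B = 3 × 1.13×10⁻⁵ = 3.39×10⁻⁵ T.

B ≈ 33.9 μT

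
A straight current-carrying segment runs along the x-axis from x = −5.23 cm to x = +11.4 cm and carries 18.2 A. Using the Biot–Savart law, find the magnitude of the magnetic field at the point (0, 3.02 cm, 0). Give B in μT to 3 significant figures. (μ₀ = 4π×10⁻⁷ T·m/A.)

B ≈ 110 μT

For a finite straight segment, B = (μ₀I/4πd)(sinθ₁ + sinθ₂), where θ₁, θ₂ are the angles from the perpendicular to each end.
The perpendicular distance is d = 0.0302 m; the end-offsets along the wire are a = 0.0523 m and b = 0.114 m.
sinθ₁ = 0.0523/√(0.0523²+0.0302²) = 0.8660; sinθ₂ = 0.114/√(0.114²+0.0302²) = 0.9667.
B = (4π×10⁻⁷ × 18.2) / (4π × 0.0302) × (0.8660 + 0.9667) = 1.10×10⁻⁴ T.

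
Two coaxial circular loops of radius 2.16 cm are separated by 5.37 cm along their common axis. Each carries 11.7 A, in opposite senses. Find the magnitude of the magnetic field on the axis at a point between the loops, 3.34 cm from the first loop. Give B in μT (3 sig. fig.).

B ≈ 77.2 μT

Each loop contributes B = μ₀IR²/[2(R²+z²)^(3/2)] on the axis, with z measured from that loop.
Loop 1 (z = 0.0334 m): B₁ = 5.45×10⁻⁵ T. Loop 2 (z = 0.0203 m): B₂ = 1.32×10⁻⁴ T.
The fields oppose: B = |B₁ − B₂| = 7.72×10⁻⁵ T.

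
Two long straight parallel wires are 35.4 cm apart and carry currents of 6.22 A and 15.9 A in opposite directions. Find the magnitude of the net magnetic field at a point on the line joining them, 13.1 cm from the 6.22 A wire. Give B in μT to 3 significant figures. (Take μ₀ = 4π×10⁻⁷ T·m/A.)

B ≈ 23.8 μT

Each long wire gives B = μ₀I/(2πd). Distances are d₁ = 0.131 m and d₂ = 0.223 m.
B₁ = 9.50×10⁻⁶ T, B₂ = 1.43×10⁻⁵ T.
Between antiparallel currents both contributions point the same way, so they add. B = B₁ + B₂ = 9.50×10⁻⁶ + 1.43×10⁻⁵ = 2.38×10⁻⁵ T.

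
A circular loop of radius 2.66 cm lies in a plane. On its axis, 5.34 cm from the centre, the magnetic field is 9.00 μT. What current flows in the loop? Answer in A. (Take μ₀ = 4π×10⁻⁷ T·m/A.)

On the axis of a loop, B = μ₀IR²/[2(R²+z²)^(3/2)], so I = 2B(R²+z²)^(3/2)/(μ₀R²).
R² + z² = 0.0007076 + 0.002852 = 0.003559 m²; raised to 3/2 gives 2.12×10⁻⁴ m³.
I = 2 × 9.00×10⁻⁶ × 2.12×10⁻⁴ / (1.26×10⁻⁶ × 0.0007076) = 4.30 A.

I ≈ 4.30 A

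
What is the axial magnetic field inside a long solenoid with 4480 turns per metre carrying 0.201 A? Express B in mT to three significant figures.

B ≈ 1.13 mT

Inside a long solenoid, B = μ₀nI with n = 4480 turns/m.
B = 4π×10⁻⁷ × 4480 × 0.201 = 1.13×10⁻³ T.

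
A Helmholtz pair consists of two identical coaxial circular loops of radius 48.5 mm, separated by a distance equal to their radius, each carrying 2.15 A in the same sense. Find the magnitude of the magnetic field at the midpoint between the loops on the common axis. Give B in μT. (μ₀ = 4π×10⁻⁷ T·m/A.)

B ≈ 39.9 μT

Each loop contributes B = μ₀IR²/[2(R²+z²)^(3/2)] on the axis, with z measured from that loop.
Loop 1 (z = 0.02425 m): B₁ = 1.99×10⁻⁵ T. Loop 2 (z = 0.02425 m): B₂ = 1.99×10⁻⁵ T.
The fields add: B = B₁ + B₂ = 3.99×10⁻⁵ T.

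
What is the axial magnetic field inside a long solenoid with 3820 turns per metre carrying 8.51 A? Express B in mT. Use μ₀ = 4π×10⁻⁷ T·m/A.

Inside a long solenoid, B = μ₀nI with n = 3820 turns/m.
B = 4π×10⁻⁷ × 3820 × 8.51 = 4.09×10⁻² T.

B ≈ 40.9 mT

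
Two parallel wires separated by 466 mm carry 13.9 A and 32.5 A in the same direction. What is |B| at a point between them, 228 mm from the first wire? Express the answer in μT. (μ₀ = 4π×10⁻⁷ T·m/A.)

Each long wire gives B = μ₀I/(2πd). Distances are d₁ = 0.228 m and d₂ = 0.238 m.
B₁ = 1.22×10⁻⁵ T, B₂ = 2.73×10⁻⁵ T.
Between parallel currents the two contributions point in opposite directions, so they subtract. B = |B₁ − B₂| = |1.22×10⁻⁵ − 2.73×10⁻⁵| = 1.51×10⁻⁵ T.

B ≈ 15.1 μT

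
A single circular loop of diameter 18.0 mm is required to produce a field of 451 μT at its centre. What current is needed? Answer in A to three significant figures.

At the centre of a circular loop B = μ₀I/(2R), so I = 2RB/μ₀.
With R = 0.009 m, I = 2 × 0.009 × 4.51×10⁻⁴ / (4π×10⁻⁷) = 6.46 A.

I ≈ 6.46 A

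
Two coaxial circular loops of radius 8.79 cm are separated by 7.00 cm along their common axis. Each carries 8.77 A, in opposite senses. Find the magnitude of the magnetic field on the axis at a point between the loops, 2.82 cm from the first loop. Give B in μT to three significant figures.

Each loop contributes B = μ₀IR²/[2(R²+z²)^(3/2)] on the axis, with z measured from that loop.
Loop 1 (z = 0.0282 m): B₁ = 5.41×10⁻⁵ T. Loop 2 (z = 0.0418 m): B₂ = 4.62×10⁻⁵ T.
The fields oppose: B = |B₁ − B₂| = 7.95×10⁻⁶ T.

B ≈ 7.95 μT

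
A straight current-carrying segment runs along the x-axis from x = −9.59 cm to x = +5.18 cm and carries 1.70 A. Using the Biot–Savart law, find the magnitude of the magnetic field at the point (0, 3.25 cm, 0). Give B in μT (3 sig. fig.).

B ≈ 9.38 μT

For a finite straight segment, B = (μ₀I/4πd)(sinθ₁ + sinθ₂), where θ₁, θ₂ are the angles from the perpendicular to each end.
The perpendicular distance is d = 0.0325 m; the end-offsets along the wire are a = 0.0959 m and b = 0.0518 m.
sinθ₁ = 0.0959/√(0.0959²+0.0325²) = 0.9471; sinθ₂ = 0.0518/√(0.0518²+0.0325²) = 0.8471.
B = (4π×10⁻⁷ × 1.70) / (4π × 0.0325) × (0.9471 + 0.8471) = 9.38×10⁻⁶ T.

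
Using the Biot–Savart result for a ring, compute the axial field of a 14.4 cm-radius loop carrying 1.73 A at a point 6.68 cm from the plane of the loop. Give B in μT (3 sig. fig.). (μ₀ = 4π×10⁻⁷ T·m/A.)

B ≈ 5.64 μT

On the axis of a circular loop, B = μ₀IR² / [2(R²+z²)^(3/2)].
R² + z² = (0.144)² + (0.0668)² = 0.0252 m², and (R²+z²)^(3/2) = 4.00×10⁻³ m³.
B = (4π×10⁻⁷ × 1.73 × 0.02074) / (2 × 4.00×10⁻³) = 5.64×10⁻⁶ T.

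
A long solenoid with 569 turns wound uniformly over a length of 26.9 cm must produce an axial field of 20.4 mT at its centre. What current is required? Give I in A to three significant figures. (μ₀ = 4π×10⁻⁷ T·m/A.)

Inside a long solenoid B = μ₀nI with n = 2115 m⁻¹, so I = B/(μ₀n).
I = 2.04×10⁻² / (4π×10⁻⁷ × 2115) = 7.67 A.

I ≈ 7.67 A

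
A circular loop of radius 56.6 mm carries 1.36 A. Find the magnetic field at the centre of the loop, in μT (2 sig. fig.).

B ≈ 15 μT

At the centre of a circular loop the Biot–Savart law gives B = μ₀I/(2R).
B = (4π×10⁻⁷ × 1.36) / (2 × 0.0566) = 1.51×10⁻⁵ T.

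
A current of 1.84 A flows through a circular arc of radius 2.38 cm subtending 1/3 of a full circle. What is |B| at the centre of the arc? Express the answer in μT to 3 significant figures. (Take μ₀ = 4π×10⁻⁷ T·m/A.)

B ≈ 16.2 μT

The Biot–Savart field of a circular arc at its centre is B = μ₀Iφ/(4πR), with φ = 2.094 rad.
B = (4π×10⁻⁷ × 1.84 × 2.094) / (4π × 0.0238) = 1.62×10⁻⁵ T.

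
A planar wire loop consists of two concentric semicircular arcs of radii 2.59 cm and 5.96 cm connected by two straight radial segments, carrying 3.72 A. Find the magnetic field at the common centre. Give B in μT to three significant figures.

B ≈ 25.5 μT

The radial connectors point toward the centre, so dl × r̂ = 0 and they contribute nothing.
Each semicircle gives μ₀I/(4R): inner arc 4.51×10⁻⁵ T, outer arc 1.96×10⁻⁵ T.
The two arcs carry current in opposite angular senses, so their fields oppose: B = |4.51×10⁻⁵ − 1.96×10⁻⁵| = 2.55×10⁻⁵ T.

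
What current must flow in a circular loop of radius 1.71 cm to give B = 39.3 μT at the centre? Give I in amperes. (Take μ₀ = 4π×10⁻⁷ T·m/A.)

At the centre of a circular loop B = μ₀I/(2R), so I = 2RB/μ₀.
With R = 0.0171 m, I = 2 × 0.0171 × 3.93×10⁻⁵ / (4π×10⁻⁷) = 1.07 A.

I ≈ 1.07 A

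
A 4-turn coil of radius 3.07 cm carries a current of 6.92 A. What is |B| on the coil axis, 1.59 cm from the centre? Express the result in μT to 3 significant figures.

For an N-turn flat coil, B = Nμ₀IR²/[2(R²+z²)^(3/2)] with R = 0.0307 m, z = 0.0159 m.
B = 4 × 9.92×10⁻⁵ T = 3.97×10⁻⁴ T.

B ≈ 397 μT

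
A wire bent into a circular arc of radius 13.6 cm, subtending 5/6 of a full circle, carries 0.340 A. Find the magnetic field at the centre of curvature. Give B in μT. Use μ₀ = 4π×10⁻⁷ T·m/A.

B ≈ 1.31 μT

The Biot–Savart field of a circular arc at its centre is B = μ₀Iφ/(4πR), with φ = 5.236 rad.
B = (4π×10⁻⁷ × 0.340 × 5.236) / (4π × 0.136) = 1.31×10⁻⁶ T.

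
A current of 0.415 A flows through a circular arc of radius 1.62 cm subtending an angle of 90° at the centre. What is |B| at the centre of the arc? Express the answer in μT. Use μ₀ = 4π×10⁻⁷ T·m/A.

B ≈ 4.02 μT

The Biot–Savart field of a circular arc at its centre is B = μ₀Iφ/(4πR), with φ = 1.571 rad.
B = (4π×10⁻⁷ × 0.415 × 1.571) / (4π × 0.0162) = 4.02×10⁻⁶ T.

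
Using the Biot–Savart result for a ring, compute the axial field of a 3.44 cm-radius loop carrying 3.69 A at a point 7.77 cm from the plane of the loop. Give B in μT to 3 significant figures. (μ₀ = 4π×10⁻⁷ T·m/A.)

B ≈ 4.47 μT

On the axis of a circular loop, B = μ₀IR² / [2(R²+z²)^(3/2)].
R² + z² = (0.0344)² + (0.0777)² = 0.007221 m², and (R²+z²)^(3/2) = 6.14×10⁻⁴ m³.
B = (4π×10⁻⁷ × 3.69 × 0.001183) / (2 × 6.14×10⁻⁴) = 4.47×10⁻⁶ T.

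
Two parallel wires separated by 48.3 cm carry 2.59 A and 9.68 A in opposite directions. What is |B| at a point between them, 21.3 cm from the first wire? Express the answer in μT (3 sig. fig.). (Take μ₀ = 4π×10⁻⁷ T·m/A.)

B ≈ 9.60 μT

Each long wire gives B = μ₀I/(2πd). Distances are d₁ = 0.213 m and d₂ = 0.27 m.
B₁ = 2.43×10⁻⁶ T, B₂ = 7.17×10⁻⁶ T.
Between antiparallel currents both contributions point the same way, so they add. B = B₁ + B₂ = 2.43×10⁻⁶ + 7.17×10⁻⁶ = 9.60×10⁻⁶ T.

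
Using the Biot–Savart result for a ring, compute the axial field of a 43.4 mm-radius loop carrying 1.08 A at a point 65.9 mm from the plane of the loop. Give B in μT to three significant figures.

On the axis of a circular loop, B = μ₀IR² / [2(R²+z²)^(3/2)].
R² + z² = (0.0434)² + (0.0659)² = 0.006226 m², and (R²+z²)^(3/2) = 4.91×10⁻⁴ m³.
B = (4π×10⁻⁷ × 1.08 × 0.001884) / (2 × 4.91×10⁻⁴) = 2.60×10⁻⁶ T.

B ≈ 2.60 μT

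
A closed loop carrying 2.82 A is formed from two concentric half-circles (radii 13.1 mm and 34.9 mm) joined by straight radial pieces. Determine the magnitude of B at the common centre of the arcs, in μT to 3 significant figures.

The radial connectors point toward the centre, so dl × r̂ = 0 and they contribute nothing.
Each semicircle gives μ₀I/(4R): inner arc 6.76×10⁻⁵ T, outer arc 2.54×10⁻⁵ T.
The two arcs carry current in opposite angular senses, so their fields oppose: B = |6.76×10⁻⁵ − 2.54×10⁻⁵| = 4.22×10⁻⁵ T.

B ≈ 42.2 μT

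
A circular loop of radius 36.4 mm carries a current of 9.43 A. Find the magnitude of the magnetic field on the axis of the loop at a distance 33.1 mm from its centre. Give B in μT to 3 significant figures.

B ≈ 65.9 μT

On the axis of a circular loop, B = μ₀IR² / [2(R²+z²)^(3/2)].
R² + z² = (0.0364)² + (0.0331)² = 0.002421 m², and (R²+z²)^(3/2) = 1.19×10⁻⁴ m³.
B = (4π×10⁻⁷ × 9.43 × 0.001325) / (2 × 1.19×10⁻⁴) = 6.59×10⁻⁵ T.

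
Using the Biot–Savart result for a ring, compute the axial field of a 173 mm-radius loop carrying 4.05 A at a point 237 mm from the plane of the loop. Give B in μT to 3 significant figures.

On the axis of a circular loop, B = μ₀IR² / [2(R²+z²)^(3/2)].
R² + z² = (0.173)² + (0.237)² = 0.0861 m², and (R²+z²)^(3/2) = 2.53×10⁻² m³.
B = (4π×10⁻⁷ × 4.05 × 0.02993) / (2 × 2.53×10⁻²) = 3.01×10⁻⁶ T.

B ≈ 3.01 μT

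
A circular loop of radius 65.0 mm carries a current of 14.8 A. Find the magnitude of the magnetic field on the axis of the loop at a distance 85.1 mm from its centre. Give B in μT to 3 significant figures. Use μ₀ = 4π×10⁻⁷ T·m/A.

B ≈ 32.0 μT

On the axis of a circular loop, B = μ₀IR² / [2(R²+z²)^(3/2)].
R² + z² = (0.065)² + (0.0851)² = 0.01147 m², and (R²+z²)^(3/2) = 1.23×10⁻³ m³.
B = (4π×10⁻⁷ × 14.8 × 0.004225) / (2 × 1.23×10⁻³) = 3.20×10⁻⁵ T.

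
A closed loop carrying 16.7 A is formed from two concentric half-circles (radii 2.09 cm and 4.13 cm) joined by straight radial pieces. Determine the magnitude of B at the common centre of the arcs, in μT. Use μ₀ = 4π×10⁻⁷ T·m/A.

B ≈ 124 μT

The radial connectors point toward the centre, so dl × r̂ = 0 and they contribute nothing.
Each semicircle gives μ₀I/(4R): inner arc 2.51×10⁻⁴ T, outer arc 1.27×10⁻⁴ T.
The two arcs carry current in opposite angular senses, so their fields oppose: B = |2.51×10⁻⁴ − 1.27×10⁻⁴| = 1.24×10⁻⁴ T.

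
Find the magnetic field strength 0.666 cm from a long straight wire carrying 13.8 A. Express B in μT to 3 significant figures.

For an infinitely long straight wire, B = μ₀I/(2πd).
B = (4π×10⁻⁷ × 13.8) / (2π × 0.00666) = 4.14×10⁻⁴ T.

B ≈ 414 μT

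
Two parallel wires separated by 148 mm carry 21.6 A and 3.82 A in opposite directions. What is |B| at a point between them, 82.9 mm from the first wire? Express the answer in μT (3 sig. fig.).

B ≈ 63.8 μT

Each long wire gives B = μ₀I/(2πd). Distances are d₁ = 0.0829 m and d₂ = 0.0651 m.
B₁ = 5.21×10⁻⁵ T, B₂ = 1.17×10⁻⁵ T.
Between antiparallel currents both contributions point the same way, so they add. B = B₁ + B₂ = 5.21×10⁻⁵ + 1.17×10⁻⁵ = 6.38×10⁻⁵ T.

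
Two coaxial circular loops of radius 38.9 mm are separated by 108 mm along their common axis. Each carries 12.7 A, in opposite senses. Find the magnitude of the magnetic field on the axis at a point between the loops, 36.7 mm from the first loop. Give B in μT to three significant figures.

Each loop contributes B = μ₀IR²/[2(R²+z²)^(3/2)] on the axis, with z measured from that loop.
Loop 1 (z = 0.0367 m): B₁ = 7.89×10⁻⁵ T. Loop 2 (z = 0.0713 m): B₂ = 2.25×10⁻⁵ T.
The fields oppose: B = |B₁ − B₂| = 5.64×10⁻⁵ T.

B ≈ 56.4 μT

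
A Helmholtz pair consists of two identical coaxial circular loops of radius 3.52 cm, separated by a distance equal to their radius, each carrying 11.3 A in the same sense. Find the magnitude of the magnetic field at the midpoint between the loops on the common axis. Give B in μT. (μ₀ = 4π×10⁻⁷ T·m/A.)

Each loop contributes B = μ₀IR²/[2(R²+z²)^(3/2)] on the axis, with z measured from that loop.
Loop 1 (z = 0.0176 m): B₁ = 1.44×10⁻⁴ T. Loop 2 (z = 0.0176 m): B₂ = 1.44×10⁻⁴ T.
The fields add: B = B₁ + B₂ = 2.89×10⁻⁴ T.

B ≈ 289 μT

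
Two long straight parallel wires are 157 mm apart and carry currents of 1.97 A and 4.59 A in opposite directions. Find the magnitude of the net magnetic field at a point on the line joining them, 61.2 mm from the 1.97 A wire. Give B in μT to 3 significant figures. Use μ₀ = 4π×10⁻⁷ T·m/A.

B ≈ 16.0 μT

Each long wire gives B = μ₀I/(2πd). Distances are d₁ = 0.0612 m and d₂ = 0.0958 m.
B₁ = 6.44×10⁻⁶ T, B₂ = 9.58×10⁻⁶ T.
Between antiparallel currents both contributions point the same way, so they add. B = B₁ + B₂ = 6.44×10⁻⁶ + 9.58×10⁻⁶ = 1.60×10⁻⁵ T.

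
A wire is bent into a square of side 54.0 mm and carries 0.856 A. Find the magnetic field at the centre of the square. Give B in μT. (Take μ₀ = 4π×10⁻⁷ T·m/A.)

B ≈ 17.9 μT

Each side is a finite straight segment at perpendicular distance d = a/(2 tan(π/4)) = 0.027 m from the centre, with end-angles ±π/4.
One side contributes B₁ = (μ₀I/4πd)·2 sin(π/4) = 4.48×10⁻⁶ T.
All 4 sides add in the same direction: B = 4 × 4.48×10⁻⁶ = 1.79×10⁻⁵ T.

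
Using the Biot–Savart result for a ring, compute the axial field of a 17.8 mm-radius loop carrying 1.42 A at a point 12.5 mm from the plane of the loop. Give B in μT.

B ≈ 27.5 μT

On the axis of a circular loop, B = μ₀IR² / [2(R²+z²)^(3/2)].
R² + z² = (0.0178)² + (0.0125)² = 0.0004731 m², and (R²+z²)^(3/2) = 1.03×10⁻⁵ m³.
B = (4π×10⁻⁷ × 1.42 × 0.0003168) / (2 × 1.03×10⁻⁵) = 2.75×10⁻⁵ T.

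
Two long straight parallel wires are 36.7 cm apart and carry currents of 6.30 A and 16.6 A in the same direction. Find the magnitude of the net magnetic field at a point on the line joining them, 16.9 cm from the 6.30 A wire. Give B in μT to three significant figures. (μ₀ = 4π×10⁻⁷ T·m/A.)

B ≈ 9.31 μT

Each long wire gives B = μ₀I/(2πd). Distances are d₁ = 0.169 m and d₂ = 0.198 m.
B₁ = 7.46×10⁻⁶ T, B₂ = 1.68×10⁻⁵ T.
Between parallel currents the two contributions point in opposite directions, so they subtract. B = |B₁ − B₂| = |7.46×10⁻⁶ − 1.68×10⁻⁵| = 9.31×10⁻⁶ T.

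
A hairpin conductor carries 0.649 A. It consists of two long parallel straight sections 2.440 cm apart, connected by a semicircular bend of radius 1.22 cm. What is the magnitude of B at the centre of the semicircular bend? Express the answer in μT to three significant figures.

B ≈ 27.4 μT

The semicircular arc contributes B_arc = μ₀I·π/(4πR) = μ₀I/(4R) = 1.67×10⁻⁵ T.
Each semi-infinite lead is at perpendicular distance R = 0.0122 m from the centre, with the perpendicular foot at its near end, so it contributes μ₀I/(4πR); both point the same way, together 1.06×10⁻⁵ T.
Arc and leads all point the same direction: B = 1.67×10⁻⁵ + 1.06×10⁻⁵ = 2.74×10⁻⁵ T.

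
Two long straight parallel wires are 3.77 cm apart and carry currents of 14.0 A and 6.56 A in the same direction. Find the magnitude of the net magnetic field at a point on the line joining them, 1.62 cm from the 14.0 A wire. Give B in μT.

Each long wire gives B = μ₀I/(2πd). Distances are d₁ = 0.0162 m and d₂ = 0.0215 m.
B₁ = 1.73×10⁻⁴ T, B₂ = 6.10×10⁻⁵ T.
Between parallel currents the two contributions point in opposite directions, so they subtract. B = |B₁ − B₂| = |1.73×10⁻⁴ − 6.10×10⁻⁵| = 1.12×10⁻⁴ T.

B ≈ 112 μT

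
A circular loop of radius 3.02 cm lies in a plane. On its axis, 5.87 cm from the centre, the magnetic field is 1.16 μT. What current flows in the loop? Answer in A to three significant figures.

On the axis of a loop, B = μ₀IR²/[2(R²+z²)^(3/2)], so I = 2B(R²+z²)^(3/2)/(μ₀R²).
R² + z² = 0.000912 + 0.003446 = 0.004358 m²; raised to 3/2 gives 2.88×10⁻⁴ m³.
I = 2 × 1.16×10⁻⁶ × 2.88×10⁻⁴ / (1.26×10⁻⁶ × 0.000912) = 0.582 A.

I ≈ 0.582 A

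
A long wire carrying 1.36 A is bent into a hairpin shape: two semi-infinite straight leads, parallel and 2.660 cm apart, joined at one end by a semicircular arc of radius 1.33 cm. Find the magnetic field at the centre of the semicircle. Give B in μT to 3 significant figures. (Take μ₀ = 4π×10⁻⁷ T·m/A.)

B ≈ 52.6 μT

The semicircular arc contributes B_arc = μ₀I·π/(4πR) = μ₀I/(4R) = 3.21×10⁻⁵ T.
Each semi-infinite lead is at perpendicular distance R = 0.0133 m from the centre, with the perpendicular foot at its near end, so it contributes μ₀I/(4πR); both point the same way, together 2.05×10⁻⁵ T.
Arc and leads all point the same direction: B = 3.21×10⁻⁵ + 2.05×10⁻⁵ = 5.26×10⁻⁵ T.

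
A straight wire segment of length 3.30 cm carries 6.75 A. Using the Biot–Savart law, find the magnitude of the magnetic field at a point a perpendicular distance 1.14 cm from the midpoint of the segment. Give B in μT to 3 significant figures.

B ≈ 97.4 μT

For a finite straight segment, B = (μ₀I/4πd)(sinθ₁ + sinθ₂), where θ₁, θ₂ are the angles from the perpendicular to each end.
The perpendicular from the point meets the wire at its midpoint, so each end is L/2 = 0.0165 m away along the wire.
sinθ₁ = 0.0165/√(0.0165²+0.0114²) = 0.8227; sinθ₂ = 0.0165/√(0.0165²+0.0114²) = 0.8227.
B = (4π×10⁻⁷ × 6.75) / (4π × 0.0114) × (0.8227 + 0.8227) = 9.74×10⁻⁵ T.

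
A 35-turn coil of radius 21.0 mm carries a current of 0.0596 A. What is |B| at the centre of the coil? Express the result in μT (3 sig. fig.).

For an N-turn flat coil, B = Nμ₀I/(2R) with R = 0.021 m.
B = 35 × 1.78×10⁻⁶ T = 6.24×10⁻⁵ T.

B ≈ 62.4 μT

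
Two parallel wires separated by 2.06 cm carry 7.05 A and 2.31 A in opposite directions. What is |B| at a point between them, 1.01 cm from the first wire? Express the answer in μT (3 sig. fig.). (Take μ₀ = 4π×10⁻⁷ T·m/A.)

B ≈ 184 μT

Each long wire gives B = μ₀I/(2πd). Distances are d₁ = 0.0101 m and d₂ = 0.0105 m.
B₁ = 1.40×10⁻⁴ T, B₂ = 4.40×10⁻⁵ T.
Between antiparallel currents both contributions point the same way, so they add. B = B₁ + B₂ = 1.40×10⁻⁴ + 4.40×10⁻⁵ = 1.84×10⁻⁴ T.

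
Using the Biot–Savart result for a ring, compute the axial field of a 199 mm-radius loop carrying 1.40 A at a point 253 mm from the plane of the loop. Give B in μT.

On the axis of a circular loop, B = μ₀IR² / [2(R²+z²)^(3/2)].
R² + z² = (0.199)² + (0.253)² = 0.1036 m², and (R²+z²)^(3/2) = 3.34×10⁻² m³.
B = (4π×10⁻⁷ × 1.40 × 0.0396) / (2 × 3.34×10⁻²) = 1.04×10⁻⁶ T.

B ≈ 1.04 μT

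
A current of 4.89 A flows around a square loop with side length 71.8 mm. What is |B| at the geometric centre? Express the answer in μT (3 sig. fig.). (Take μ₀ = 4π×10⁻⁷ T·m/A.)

Each side is a finite straight segment at perpendicular distance d = a/(2 tan(π/4)) = 0.0359 m from the centre, with end-angles ±π/4.
One side contributes B₁ = (μ₀I/4πd)·2 sin(π/4) = 1.93×10⁻⁵ T.
All 4 sides add in the same direction: B = 4 × 1.93×10⁻⁵ = 7.71×10⁻⁵ T.

B ≈ 77.1 μT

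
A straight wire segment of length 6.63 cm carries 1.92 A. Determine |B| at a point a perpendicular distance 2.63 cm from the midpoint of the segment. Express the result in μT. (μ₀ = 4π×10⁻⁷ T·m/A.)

B ≈ 11.4 μT

For a finite straight segment, B = (μ₀I/4πd)(sinθ₁ + sinθ₂), where θ₁, θ₂ are the angles from the perpendicular to each end.
The perpendicular from the point meets the wire at its midpoint, so each end is L/2 = 0.03315 m away along the wire.
sinθ₁ = 0.03315/√(0.03315²+0.0263²) = 0.7834; sinθ₂ = 0.03315/√(0.03315²+0.0263²) = 0.7834.
B = (4π×10⁻⁷ × 1.92) / (4π × 0.0263) × (0.7834 + 0.7834) = 1.14×10⁻⁵ T.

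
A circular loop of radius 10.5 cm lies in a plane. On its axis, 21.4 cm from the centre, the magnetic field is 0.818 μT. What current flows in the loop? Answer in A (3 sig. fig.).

I ≈ 1.60 A

On the axis of a loop, B = μ₀IR²/[2(R²+z²)^(3/2)], so I = 2B(R²+z²)^(3/2)/(μ₀R²).
R² + z² = 0.01102 + 0.0458 = 0.05682 m²; raised to 3/2 gives 1.35×10⁻² m³.
I = 2 × 8.18×10⁻⁷ × 1.35×10⁻² / (1.26×10⁻⁶ × 0.01102) = 1.60 A.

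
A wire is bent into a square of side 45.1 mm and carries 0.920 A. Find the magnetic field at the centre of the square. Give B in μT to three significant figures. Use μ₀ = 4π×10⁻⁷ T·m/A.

Each side is a finite straight segment at perpendicular distance d = a/(2 tan(π/4)) = 0.02255 m from the centre, with end-angles ±π/4.
One side contributes B₁ = (μ₀I/4πd)·2 sin(π/4) = 5.77×10⁻⁶ T.
All 4 sides add in the same direction: B = 4 × 5.77×10⁻⁶ = 2.31×10⁻⁵ T.

B ≈ 23.1 μT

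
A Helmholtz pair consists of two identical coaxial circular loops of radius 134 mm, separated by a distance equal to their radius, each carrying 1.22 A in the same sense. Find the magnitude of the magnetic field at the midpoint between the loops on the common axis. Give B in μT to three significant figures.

B ≈ 8.19 μT

Each loop contributes B = μ₀IR²/[2(R²+z²)^(3/2)] on the axis, with z measured from that loop.
Loop 1 (z = 0.067 m): B₁ = 4.09×10⁻⁶ T. Loop 2 (z = 0.067 m): B₂ = 4.09×10⁻⁶ T.
The fields add: B = B₁ + B₂ = 8.19×10⁻⁶ T.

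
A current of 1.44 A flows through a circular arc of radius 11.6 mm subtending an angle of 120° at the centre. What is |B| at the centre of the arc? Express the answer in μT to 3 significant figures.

B ≈ 26.0 μT

The Biot–Savart field of a circular arc at its centre is B = μ₀Iφ/(4πR), with φ = 2.094 rad.
B = (4π×10⁻⁷ × 1.44 × 2.094) / (4π × 0.0116) = 2.60×10⁻⁵ T.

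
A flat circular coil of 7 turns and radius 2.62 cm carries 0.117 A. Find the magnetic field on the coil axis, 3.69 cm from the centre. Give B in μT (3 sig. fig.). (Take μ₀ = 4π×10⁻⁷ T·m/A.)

B ≈ 3.81 μT

For an N-turn flat coil, B = Nμ₀IR²/[2(R²+z²)^(3/2)] with R = 0.0262 m, z = 0.0369 m.
B = 7 × 5.44×10⁻⁷ T = 3.81×10⁻⁶ T.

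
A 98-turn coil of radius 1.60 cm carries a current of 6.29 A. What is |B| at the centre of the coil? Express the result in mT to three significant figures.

B ≈ 24.2 mT

For an N-turn flat coil, B = Nμ₀I/(2R) with R = 0.016 m.
B = 98 × 2.47×10⁻⁴ T = 2.42×10⁻² T.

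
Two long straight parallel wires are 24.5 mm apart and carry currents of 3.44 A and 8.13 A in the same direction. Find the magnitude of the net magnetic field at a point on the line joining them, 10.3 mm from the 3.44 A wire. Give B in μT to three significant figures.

B ≈ 47.7 μT

Each long wire gives B = μ₀I/(2πd). Distances are d₁ = 0.0103 m and d₂ = 0.0142 m.
B₁ = 6.68×10⁻⁵ T, B₂ = 1.15×10⁻⁴ T.
Between parallel currents the two contributions point in opposite directions, so they subtract. B = |B₁ − B₂| = |6.68×10⁻⁵ − 1.15×10⁻⁴| = 4.77×10⁻⁵ T.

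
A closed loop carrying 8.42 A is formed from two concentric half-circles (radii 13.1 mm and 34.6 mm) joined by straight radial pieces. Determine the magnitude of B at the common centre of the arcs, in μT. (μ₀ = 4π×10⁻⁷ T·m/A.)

The radial connectors point toward the centre, so dl × r̂ = 0 and they contribute nothing.
Each semicircle gives μ₀I/(4R): inner arc 2.02×10⁻⁴ T, outer arc 7.65×10⁻⁵ T.
The two arcs carry current in opposite angular senses, so their fields oppose: B = |2.02×10⁻⁴ − 7.65×10⁻⁵| = 1.25×10⁻⁴ T.

B ≈ 125 μT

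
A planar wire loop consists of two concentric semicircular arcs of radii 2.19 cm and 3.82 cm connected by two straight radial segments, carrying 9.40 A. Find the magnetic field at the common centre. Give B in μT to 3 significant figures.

B ≈ 57.5 μT

The radial connectors point toward the centre, so dl × r̂ = 0 and they contribute nothing.
Each semicircle gives μ₀I/(4R): inner arc 1.35×10⁻⁴ T, outer arc 7.73×10⁻⁵ T.
The two arcs carry current in opposite angular senses, so their fields oppose: B = |1.35×10⁻⁴ − 7.73×10⁻⁵| = 5.75×10⁻⁵ T.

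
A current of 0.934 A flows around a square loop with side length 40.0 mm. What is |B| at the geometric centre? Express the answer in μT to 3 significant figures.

Each side is a finite straight segment at perpendicular distance d = a/(2 tan(π/4)) = 0.02 m from the centre, with end-angles ±π/4.
One side contributes B₁ = (μ₀I/4πd)·2 sin(π/4) = 6.60×10⁻⁶ T.
All 4 sides add in the same direction: B = 4 × 6.60×10⁻⁶ = 2.64×10⁻⁵ T.

B ≈ 26.4 μT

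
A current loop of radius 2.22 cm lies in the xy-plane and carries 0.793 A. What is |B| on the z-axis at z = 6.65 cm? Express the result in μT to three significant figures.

On the axis of a circular loop, B = μ₀IR² / [2(R²+z²)^(3/2)].
R² + z² = (0.0222)² + (0.0665)² = 0.004915 m², and (R²+z²)^(3/2) = 3.45×10⁻⁴ m³.
B = (4π×10⁻⁷ × 0.793 × 0.0004928) / (2 × 3.45×10⁻⁴) = 7.13×10⁻⁷ T.

B ≈ 0.713 μT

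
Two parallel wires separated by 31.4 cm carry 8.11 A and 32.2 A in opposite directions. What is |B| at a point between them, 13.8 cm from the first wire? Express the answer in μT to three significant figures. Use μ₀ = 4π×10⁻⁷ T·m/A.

B ≈ 48.3 μT

Each long wire gives B = μ₀I/(2πd). Distances are d₁ = 0.138 m and d₂ = 0.176 m.
B₁ = 1.18×10⁻⁵ T, B₂ = 3.66×10⁻⁵ T.
Between antiparallel currents both contributions point the same way, so they add. B = B₁ + B₂ = 1.18×10⁻⁵ + 3.66×10⁻⁵ = 4.83×10⁻⁵ T.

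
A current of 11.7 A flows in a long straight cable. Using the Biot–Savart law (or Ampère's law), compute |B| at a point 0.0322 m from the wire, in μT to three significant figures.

B ≈ 72.7 μT

For an infinitely long straight wire, B = μ₀I/(2πd).
B = (4π×10⁻⁷ × 11.7) / (2π × 0.0322) = 7.27×10⁻⁵ T.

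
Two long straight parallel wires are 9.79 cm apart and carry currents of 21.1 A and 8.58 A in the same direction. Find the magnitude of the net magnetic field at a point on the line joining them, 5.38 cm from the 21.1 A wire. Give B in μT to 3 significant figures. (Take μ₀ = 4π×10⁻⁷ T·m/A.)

B ≈ 39.5 μT

Each long wire gives B = μ₀I/(2πd). Distances are d₁ = 0.0538 m and d₂ = 0.0441 m.
B₁ = 7.84×10⁻⁵ T, B₂ = 3.89×10⁻⁵ T.
Between parallel currents the two contributions point in opposite directions, so they subtract. B = |B₁ − B₂| = |7.84×10⁻⁵ − 3.89×10⁻⁵| = 3.95×10⁻⁵ T.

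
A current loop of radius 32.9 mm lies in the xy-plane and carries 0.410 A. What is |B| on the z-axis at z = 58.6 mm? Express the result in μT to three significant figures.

B ≈ 0.919 μT

On the axis of a circular loop, B = μ₀IR² / [2(R²+z²)^(3/2)].
R² + z² = (0.0329)² + (0.0586)² = 0.004516 m², and (R²+z²)^(3/2) = 3.04×10⁻⁴ m³.
B = (4π×10⁻⁷ × 0.410 × 0.001082) / (2 × 3.04×10⁻⁴) = 9.19×10⁻⁷ T.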